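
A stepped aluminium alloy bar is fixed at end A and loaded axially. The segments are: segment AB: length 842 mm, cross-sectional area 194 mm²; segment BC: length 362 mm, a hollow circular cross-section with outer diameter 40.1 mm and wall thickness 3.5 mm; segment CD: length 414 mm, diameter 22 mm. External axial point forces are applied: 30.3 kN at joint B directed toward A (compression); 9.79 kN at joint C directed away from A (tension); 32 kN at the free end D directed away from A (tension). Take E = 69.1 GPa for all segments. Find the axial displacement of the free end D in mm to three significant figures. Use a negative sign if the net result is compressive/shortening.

1.77 mm

Internal axial forces (sectioning from the free end, tension +): N_CD = 32 kN, N_BC = 41.79 kN, N_AB = 11.49 kN.
A_BC = 402.4 mm².
A_CD = 380.1 mm².
δ_AB = 11490·842/(194·69100) = 0.7217 mm
δ_BC = 41790·362/(402.4·69100) = 0.544 mm
δ_CD = 32000·414/(380.1·69100) = 0.5044 mm
δ = Σδ_i = 1.77 mm.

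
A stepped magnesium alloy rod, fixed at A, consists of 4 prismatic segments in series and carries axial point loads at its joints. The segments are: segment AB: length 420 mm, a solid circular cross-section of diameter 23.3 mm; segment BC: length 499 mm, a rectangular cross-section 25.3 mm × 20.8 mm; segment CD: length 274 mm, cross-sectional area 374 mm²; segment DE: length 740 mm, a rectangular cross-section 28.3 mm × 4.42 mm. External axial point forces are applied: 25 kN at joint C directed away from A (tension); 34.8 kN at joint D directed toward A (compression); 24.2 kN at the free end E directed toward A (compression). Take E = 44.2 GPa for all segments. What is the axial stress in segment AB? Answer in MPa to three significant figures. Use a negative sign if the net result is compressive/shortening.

Internal axial forces (sectioning from the free end, tension +): N_DE = -24.2 kN, N_CD = -59 kN, N_BC = -34 kN, N_AB = -34 kN.
A_AB = 426.4 mm².
σ_AB = N_AB/A_AB = -34000/426.4 = -79.74 MPa.

-79.7 MPa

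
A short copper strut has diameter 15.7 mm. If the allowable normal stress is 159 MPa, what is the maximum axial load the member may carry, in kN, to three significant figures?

30.8 kN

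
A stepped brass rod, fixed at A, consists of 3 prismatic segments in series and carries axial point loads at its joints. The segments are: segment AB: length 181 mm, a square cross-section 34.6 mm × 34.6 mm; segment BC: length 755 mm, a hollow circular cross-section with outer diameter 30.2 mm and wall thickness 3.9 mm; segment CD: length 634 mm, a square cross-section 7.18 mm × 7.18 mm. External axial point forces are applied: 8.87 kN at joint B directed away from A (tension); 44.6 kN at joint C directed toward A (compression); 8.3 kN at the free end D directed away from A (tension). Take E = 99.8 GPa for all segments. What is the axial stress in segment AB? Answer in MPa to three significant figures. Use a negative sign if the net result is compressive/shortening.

-22.9 MPa

Internal axial forces (sectioning from the free end, tension +): N_CD = 8.3 kN, N_BC = -36.3 kN, N_AB = -27.43 kN.
A_AB = 1197 mm².
σ_AB = N_AB/A_AB = -27430/1197 = -22.91 MPa.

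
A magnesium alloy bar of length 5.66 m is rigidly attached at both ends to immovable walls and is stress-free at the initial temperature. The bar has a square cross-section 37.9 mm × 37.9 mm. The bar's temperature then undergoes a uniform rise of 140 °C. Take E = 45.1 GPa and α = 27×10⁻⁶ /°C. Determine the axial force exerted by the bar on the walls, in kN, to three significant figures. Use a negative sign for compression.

-245 kN

Free thermal expansion αLΔT = 27e-6 · 5660 · 140 = 21.39 mm.
The walls impose strain ε = −(21.39)/5660 = -3.7800e-03; σ = Eε = 45100 · -3.7800e-03 = -170.5 MPa.
Wall reaction R = σ·A = -170.5·1436 = -244900 N = -244.9 kN.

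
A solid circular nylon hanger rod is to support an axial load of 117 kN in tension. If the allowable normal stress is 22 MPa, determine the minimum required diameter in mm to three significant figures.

Required area A ≥ P/σ_allow = 117000/22 = 5318 mm².
For a solid circular section, d ≥ √(4A/π) = 82.29 mm.

82.3 mm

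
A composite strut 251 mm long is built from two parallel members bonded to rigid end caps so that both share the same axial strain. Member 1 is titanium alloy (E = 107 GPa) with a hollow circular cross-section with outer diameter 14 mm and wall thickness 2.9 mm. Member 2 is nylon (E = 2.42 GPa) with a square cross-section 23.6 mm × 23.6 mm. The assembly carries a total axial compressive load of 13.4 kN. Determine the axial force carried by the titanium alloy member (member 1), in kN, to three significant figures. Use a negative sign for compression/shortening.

-11.9 kN

A_1 = 101.1 mm².
A_2 = 557 mm².
Equal strain + equilibrium ⇒ each member carries load in proportion to AE: A₁E₁ = 10820000 N, A₂E₂ = 1348000 N, ΣAE = 12170000 N.
F₁ = P·A₁E₁/ΣAE = -13400·10820000/12170000 = -11920 N.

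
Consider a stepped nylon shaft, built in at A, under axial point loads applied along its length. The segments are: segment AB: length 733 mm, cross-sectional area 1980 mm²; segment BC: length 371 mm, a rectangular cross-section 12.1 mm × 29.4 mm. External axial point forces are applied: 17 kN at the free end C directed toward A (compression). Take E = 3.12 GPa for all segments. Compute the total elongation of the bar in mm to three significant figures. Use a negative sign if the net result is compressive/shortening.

-7.70 mm

Internal axial forces (sectioning from the free end, tension +): N_BC = -17 kN, N_AB = -17 kN.
A_BC = 355.7 mm².
δ_AB = -17000·733/(1980·3120) = -2.017 mm
δ_BC = -17000·371/(355.7·3120) = -5.682 mm
δ = Σδ_i = -7.7 mm.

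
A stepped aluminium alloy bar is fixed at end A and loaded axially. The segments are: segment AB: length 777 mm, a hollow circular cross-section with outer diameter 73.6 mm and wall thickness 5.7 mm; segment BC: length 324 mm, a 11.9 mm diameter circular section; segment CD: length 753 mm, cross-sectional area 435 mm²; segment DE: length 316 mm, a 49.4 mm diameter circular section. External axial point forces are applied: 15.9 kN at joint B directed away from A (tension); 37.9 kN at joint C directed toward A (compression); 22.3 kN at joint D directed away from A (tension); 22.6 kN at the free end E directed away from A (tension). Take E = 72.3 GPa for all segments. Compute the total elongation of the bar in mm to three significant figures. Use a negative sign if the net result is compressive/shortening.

1.61 mm

Internal axial forces (sectioning from the free end, tension +): N_DE = 22.6 kN, N_CD = 44.9 kN, N_BC = 7 kN, N_AB = 22.9 kN.
A_AB = 1216 mm².
A_BC = 111.2 mm².
A_DE = 1917 mm².
δ_AB = 22900·777/(1216·72300) = 0.2024 mm
δ_BC = 7000·324/(111.2·72300) = 0.282 mm
δ_CD = 44900·753/(435·72300) = 1.075 mm
δ_DE = 22600·316/(1917·72300) = 0.05154 mm
δ = Σδ_i = 1.611 mm.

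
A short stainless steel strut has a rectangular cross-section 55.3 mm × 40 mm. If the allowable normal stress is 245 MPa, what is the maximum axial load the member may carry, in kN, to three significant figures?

542 kN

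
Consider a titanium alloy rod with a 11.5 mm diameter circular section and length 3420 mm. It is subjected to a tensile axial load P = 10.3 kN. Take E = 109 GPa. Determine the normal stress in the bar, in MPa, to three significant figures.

99.2 MPa

A = 103.9 mm².
σ = N/A = 10300/103.9 = 99.16 MPa.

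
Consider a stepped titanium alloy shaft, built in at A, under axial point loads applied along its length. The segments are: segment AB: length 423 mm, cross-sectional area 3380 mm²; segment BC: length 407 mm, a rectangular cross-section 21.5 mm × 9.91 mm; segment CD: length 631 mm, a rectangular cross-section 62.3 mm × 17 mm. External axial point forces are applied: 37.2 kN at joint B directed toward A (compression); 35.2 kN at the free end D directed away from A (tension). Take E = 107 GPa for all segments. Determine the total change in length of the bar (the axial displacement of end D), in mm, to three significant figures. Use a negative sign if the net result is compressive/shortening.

Internal axial forces (sectioning from the free end, tension +): N_CD = 35.2 kN, N_BC = 35.2 kN, N_AB = -2 kN.
A_BC = 213.1 mm².
A_CD = 1059 mm².
δ_AB = -2000·423/(3380·107000) = -0.002339 mm
δ_BC = 35200·407/(213.1·107000) = 0.6284 mm
δ_CD = 35200·631/(1059·107000) = 0.196 mm
δ = Σδ_i = 0.8221 mm.

0.822 mm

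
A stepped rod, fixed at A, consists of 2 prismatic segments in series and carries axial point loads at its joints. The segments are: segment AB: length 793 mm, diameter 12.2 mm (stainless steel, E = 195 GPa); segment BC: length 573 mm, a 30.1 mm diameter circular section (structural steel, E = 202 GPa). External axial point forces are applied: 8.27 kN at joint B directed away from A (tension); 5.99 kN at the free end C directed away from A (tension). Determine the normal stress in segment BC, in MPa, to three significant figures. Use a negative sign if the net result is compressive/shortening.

8.42 MPa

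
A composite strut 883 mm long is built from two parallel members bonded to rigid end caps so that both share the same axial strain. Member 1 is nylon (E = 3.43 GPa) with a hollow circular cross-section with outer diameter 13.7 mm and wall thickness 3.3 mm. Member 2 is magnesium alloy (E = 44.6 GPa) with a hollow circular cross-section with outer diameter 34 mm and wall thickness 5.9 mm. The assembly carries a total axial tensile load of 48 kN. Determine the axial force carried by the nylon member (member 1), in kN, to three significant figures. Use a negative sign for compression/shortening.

0.752 kN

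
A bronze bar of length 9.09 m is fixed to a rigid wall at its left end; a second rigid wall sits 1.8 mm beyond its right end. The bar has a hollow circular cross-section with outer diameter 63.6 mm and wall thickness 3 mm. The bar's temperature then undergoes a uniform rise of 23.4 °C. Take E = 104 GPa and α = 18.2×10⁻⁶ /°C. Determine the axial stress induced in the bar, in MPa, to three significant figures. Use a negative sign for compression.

-23.7 MPa

Free thermal expansion αLΔT = 18.2e-6 · 9090 · 23.4 = 3.871 mm.
The walls engage after the gap closes; constrained expansion = 3.871 − 1.8 = 2.071 mm.
The walls impose strain ε = −(2.071)/9090 = -2.2786e-04; σ = Eε = 104000 · -2.2786e-04 = -23.7 MPa.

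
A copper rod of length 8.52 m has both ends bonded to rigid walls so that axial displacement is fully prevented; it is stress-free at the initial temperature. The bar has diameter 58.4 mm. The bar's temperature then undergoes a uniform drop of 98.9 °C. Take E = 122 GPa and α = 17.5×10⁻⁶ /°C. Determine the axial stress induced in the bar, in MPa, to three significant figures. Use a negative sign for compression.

211 MPa

Free thermal expansion αLΔT = 17.5e-6 · 8520 · -98.9 = -14.75 mm.
The walls impose strain ε = −(-14.75)/8520 = 1.7307e-03; σ = Eε = 122000 · 1.7307e-03 = 211.2 MPa.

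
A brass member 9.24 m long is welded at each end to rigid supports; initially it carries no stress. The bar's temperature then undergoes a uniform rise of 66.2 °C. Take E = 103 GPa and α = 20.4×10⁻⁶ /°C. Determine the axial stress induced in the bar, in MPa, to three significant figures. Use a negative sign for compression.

Free thermal expansion αLΔT = 20.4e-6 · 9240 · 66.2 = 12.48 mm.
The walls impose strain ε = −(12.48)/9240 = -1.3505e-03; σ = Eε = 103000 · -1.3505e-03 = -139.1 MPa.

-139 MPa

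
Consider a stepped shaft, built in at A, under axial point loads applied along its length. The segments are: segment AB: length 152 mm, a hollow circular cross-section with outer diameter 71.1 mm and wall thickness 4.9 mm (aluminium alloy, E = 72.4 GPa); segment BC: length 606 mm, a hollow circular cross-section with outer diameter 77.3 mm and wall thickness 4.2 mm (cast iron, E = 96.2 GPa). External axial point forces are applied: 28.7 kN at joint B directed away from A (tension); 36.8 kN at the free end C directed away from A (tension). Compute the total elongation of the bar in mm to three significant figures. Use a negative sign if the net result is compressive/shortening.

Internal axial forces (sectioning from the free end, tension +): N_BC = 36.8 kN, N_AB = 65.5 kN.
A_AB = 1019 mm².
A_BC = 964.5 mm².
δ_AB = 65500·152/(1019·72400) = 0.1349 mm
δ_BC = 36800·606/(964.5·96200) = 0.2403 mm
δ = Σδ_i = 0.3753 mm.

0.375 mm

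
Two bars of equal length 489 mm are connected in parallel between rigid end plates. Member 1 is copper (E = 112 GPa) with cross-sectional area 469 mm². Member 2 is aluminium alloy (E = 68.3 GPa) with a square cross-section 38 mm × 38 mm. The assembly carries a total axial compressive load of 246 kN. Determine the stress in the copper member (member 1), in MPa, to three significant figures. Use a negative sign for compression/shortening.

A_2 = 1444 mm².
Equal strain + equilibrium ⇒ each member carries load in proportion to AE: A₁E₁ = 52530000 N, A₂E₂ = 98630000 N, ΣAE = 151200000 N.
σ₁ = P·E₁/ΣAE = -246000·112000/151200000 = -182.3 MPa.

-182 MPa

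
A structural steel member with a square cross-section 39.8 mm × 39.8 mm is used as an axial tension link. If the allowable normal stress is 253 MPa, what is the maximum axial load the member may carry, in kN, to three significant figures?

A = 1584 mm².
P_max = σ_allow · A = 253 · 1584 = 400800 N = 400.8 kN.

401 kN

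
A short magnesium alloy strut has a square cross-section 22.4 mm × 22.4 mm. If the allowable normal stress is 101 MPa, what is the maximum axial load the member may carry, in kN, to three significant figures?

50.7 kN

A = 501.8 mm².
P_max = σ_allow · A = 101 · 501.8 = 50680 N = 50.68 kN.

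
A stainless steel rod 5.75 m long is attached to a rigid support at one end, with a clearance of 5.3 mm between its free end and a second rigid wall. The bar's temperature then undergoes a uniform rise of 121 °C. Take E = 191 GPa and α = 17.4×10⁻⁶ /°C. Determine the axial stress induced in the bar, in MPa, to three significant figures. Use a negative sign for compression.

Free thermal expansion αLΔT = 17.4e-6 · 5750 · 121 = 12.11 mm.
The walls engage after the gap closes; constrained expansion = 12.11 − 5.3 = 6.806 mm.
The walls impose strain ε = −(6.806)/5750 = -1.1837e-03; σ = Eε = 191000 · -1.1837e-03 = -226.1 MPa.

-226 MPa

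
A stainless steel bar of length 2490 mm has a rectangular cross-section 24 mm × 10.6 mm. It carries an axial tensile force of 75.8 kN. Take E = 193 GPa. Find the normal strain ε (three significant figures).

A = 254.4 mm².
σ = N/A = 298 MPa; ε = σ/E = 298/193000 = 1.544e-03.

0.00154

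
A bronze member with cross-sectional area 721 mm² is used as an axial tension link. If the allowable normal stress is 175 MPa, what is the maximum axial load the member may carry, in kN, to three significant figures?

P_max = σ_allow · A = 175 · 721 = 126200 N = 126.2 kN.

126 kN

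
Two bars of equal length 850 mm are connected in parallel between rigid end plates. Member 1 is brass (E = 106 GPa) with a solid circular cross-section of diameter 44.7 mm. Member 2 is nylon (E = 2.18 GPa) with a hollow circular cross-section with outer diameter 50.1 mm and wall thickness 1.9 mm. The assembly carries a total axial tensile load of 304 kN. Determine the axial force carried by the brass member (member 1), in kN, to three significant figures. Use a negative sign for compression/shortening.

303 kN

A_1 = 1569 mm².
A_2 = 287.7 mm².
Equal strain + equilibrium ⇒ each member carries load in proportion to AE: A₁E₁ = 166300000 N, A₂E₂ = 627200 N, ΣAE = 167000000 N.
F₁ = P·A₁E₁/ΣAE = 304000·166300000/167000000 = 302900 N.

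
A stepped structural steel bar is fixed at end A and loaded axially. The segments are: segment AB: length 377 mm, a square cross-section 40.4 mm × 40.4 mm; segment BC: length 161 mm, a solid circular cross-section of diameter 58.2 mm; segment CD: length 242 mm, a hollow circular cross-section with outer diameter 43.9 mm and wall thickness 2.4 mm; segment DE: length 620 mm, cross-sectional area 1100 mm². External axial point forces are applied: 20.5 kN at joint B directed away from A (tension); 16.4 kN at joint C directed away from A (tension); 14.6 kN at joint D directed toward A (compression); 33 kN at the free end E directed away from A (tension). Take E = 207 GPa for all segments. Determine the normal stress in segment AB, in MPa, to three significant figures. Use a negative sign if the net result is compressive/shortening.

Internal axial forces (sectioning from the free end, tension +): N_DE = 33 kN, N_CD = 18.4 kN, N_BC = 34.8 kN, N_AB = 55.3 kN.
A_AB = 1632 mm².
σ_AB = N_AB/A_AB = 55300/1632 = 33.88 MPa.

33.9 MPa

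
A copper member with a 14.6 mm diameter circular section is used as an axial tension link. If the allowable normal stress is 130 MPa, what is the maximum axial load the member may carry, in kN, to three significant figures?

21.8 kN

A = 167.4 mm².
P_max = σ_allow · A = 130 · 167.4 = 21760 N = 21.76 kN.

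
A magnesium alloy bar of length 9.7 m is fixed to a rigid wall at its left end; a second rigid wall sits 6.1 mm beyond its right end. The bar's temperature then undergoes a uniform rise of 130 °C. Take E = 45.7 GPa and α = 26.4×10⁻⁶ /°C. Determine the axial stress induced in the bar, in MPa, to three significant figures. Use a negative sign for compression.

-128 MPa

Free thermal expansion αLΔT = 26.4e-6 · 9700 · 130 = 33.29 mm.
The walls engage after the gap closes; constrained expansion = 33.29 − 6.1 = 27.19 mm.
The walls impose strain ε = −(27.19)/9700 = -2.8031e-03; σ = Eε = 45700 · -2.8031e-03 = -128.1 MPa.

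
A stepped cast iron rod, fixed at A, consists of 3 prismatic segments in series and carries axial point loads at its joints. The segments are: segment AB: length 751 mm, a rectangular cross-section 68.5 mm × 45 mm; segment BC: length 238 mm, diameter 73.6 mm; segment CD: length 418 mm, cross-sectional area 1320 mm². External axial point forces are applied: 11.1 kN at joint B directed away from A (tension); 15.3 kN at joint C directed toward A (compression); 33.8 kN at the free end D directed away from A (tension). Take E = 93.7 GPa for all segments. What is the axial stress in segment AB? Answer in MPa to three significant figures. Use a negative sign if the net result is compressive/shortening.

9.60 MPa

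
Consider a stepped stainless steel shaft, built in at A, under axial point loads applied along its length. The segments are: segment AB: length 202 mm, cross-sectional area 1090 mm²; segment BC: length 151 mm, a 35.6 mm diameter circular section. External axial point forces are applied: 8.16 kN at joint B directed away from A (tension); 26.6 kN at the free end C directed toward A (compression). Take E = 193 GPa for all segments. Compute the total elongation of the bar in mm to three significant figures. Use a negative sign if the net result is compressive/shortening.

-0.0386 mm

Internal axial forces (sectioning from the free end, tension +): N_BC = -26.6 kN, N_AB = -18.44 kN.
A_BC = 995.4 mm².
δ_AB = -18440·202/(1090·193000) = -0.01771 mm
δ_BC = -26600·151/(995.4·193000) = -0.02091 mm
δ = Σδ_i = -0.03861 mm.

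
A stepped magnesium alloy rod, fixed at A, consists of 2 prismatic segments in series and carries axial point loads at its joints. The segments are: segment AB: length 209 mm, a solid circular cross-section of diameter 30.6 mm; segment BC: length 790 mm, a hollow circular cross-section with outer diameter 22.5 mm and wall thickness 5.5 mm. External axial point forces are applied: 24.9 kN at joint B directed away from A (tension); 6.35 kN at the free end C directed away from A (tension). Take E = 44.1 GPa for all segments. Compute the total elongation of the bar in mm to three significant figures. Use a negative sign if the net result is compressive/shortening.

Internal axial forces (sectioning from the free end, tension +): N_BC = 6.35 kN, N_AB = 31.25 kN.
A_AB = 735.4 mm².
A_BC = 293.7 mm².
δ_AB = 31250·209/(735.4·44100) = 0.2014 mm
δ_BC = 6350·790/(293.7·44100) = 0.3873 mm
δ = Σδ_i = 0.5886 mm.

0.589 mm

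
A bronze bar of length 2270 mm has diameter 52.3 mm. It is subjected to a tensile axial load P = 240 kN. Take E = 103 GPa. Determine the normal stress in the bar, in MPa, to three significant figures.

112 MPa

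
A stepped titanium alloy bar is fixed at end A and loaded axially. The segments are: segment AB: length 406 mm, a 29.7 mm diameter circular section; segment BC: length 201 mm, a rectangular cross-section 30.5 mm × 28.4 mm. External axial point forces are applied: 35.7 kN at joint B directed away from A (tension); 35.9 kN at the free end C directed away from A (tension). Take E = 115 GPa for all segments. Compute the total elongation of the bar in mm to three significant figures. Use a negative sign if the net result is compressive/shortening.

Internal axial forces (sectioning from the free end, tension +): N_BC = 35.9 kN, N_AB = 71.6 kN.
A_AB = 692.8 mm².
A_BC = 866.2 mm².
δ_AB = 71600·406/(692.8·115000) = 0.3649 mm
δ_BC = 35900·201/(866.2·115000) = 0.07244 mm
δ = Σδ_i = 0.4373 mm.

0.437 mm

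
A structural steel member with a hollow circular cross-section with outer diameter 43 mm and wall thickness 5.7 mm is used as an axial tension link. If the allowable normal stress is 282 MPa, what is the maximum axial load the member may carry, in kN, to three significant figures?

A = 667.9 mm².
P_max = σ_allow · A = 282 · 667.9 = 188400 N = 188.4 kN.

188 kN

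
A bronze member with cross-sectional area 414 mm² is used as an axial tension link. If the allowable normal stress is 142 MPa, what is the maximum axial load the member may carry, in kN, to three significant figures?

P_max = σ_allow · A = 142 · 414 = 58790 N = 58.79 kN.

58.8 kN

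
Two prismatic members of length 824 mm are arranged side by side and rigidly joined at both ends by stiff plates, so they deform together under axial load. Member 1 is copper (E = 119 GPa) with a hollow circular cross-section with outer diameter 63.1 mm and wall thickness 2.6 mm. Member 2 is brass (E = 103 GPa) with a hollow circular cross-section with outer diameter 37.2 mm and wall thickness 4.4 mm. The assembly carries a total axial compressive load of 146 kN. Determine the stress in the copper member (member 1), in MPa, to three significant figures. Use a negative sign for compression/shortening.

A_1 = 494.2 mm².
A_2 = 453.4 mm².
Equal strain + equilibrium ⇒ each member carries load in proportion to AE: A₁E₁ = 58810000 N, A₂E₂ = 46700000 N, ΣAE = 105500000 N.
σ₁ = P·E₁/ΣAE = -146000·119000/105500000 = -164.7 MPa.

-165 MPa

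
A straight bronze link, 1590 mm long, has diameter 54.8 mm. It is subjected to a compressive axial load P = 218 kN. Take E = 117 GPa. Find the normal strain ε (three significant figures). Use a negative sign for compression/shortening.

A = 2359 mm².
σ = N/A = -92.43 MPa; ε = σ/E = -92.43/117000 = -7.900e-04.

-7.90e-04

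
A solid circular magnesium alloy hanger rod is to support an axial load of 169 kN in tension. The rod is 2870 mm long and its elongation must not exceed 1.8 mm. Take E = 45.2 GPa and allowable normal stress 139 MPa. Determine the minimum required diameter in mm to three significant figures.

Required area A ≥ P/σ_allow = 169000/139 = 1216 mm².
For a solid circular section, d ≥ √(4A/π) = 39.35 mm.
Elongation limit: A ≥ PL/(Eδ_allow) = 169000·2870/(45200·1.8) = 5962 mm² ⇒ d ≥ 87.12 mm.
The elongation limit governs.

87.1 mm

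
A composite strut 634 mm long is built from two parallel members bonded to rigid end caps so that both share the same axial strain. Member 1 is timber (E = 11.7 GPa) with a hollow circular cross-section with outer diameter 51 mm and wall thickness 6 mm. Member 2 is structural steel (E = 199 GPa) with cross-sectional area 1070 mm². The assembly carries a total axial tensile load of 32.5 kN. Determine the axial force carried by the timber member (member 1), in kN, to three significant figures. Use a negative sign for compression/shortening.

1.45 kN

A_1 = 848.2 mm².
Equal strain + equilibrium ⇒ each member carries load in proportion to AE: A₁E₁ = 9924000 N, A₂E₂ = 212900000 N, ΣAE = 222900000 N.
F₁ = P·A₁E₁/ΣAE = 32500·9924000/222900000 = 1447 N.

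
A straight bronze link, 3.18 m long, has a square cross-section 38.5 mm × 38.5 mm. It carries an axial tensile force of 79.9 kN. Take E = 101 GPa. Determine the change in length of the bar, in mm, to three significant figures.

1.70 mm

A = 1482 mm².
δ_mech = NL/(AE) = 79900·3180/(1482·101000) = 1.697 mm.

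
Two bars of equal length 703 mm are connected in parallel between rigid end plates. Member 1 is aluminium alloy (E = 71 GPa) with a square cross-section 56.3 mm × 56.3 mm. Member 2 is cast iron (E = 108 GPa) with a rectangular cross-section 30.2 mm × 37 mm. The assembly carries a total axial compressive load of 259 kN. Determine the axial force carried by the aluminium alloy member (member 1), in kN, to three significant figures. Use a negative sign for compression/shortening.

-169 kN

A_1 = 3170 mm².
A_2 = 1117 mm².
Equal strain + equilibrium ⇒ each member carries load in proportion to AE: A₁E₁ = 225000000 N, A₂E₂ = 120700000 N, ΣAE = 345700000 N.
F₁ = P·A₁E₁/ΣAE = -259000·225000000/345700000 = -168600 N.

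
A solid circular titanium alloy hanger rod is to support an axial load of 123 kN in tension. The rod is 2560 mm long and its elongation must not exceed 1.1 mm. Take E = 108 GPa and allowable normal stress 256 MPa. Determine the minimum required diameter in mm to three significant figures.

58.1 mm

Required area A ≥ P/σ_allow = 123000/256 = 480.5 mm².
For a solid circular section, d ≥ √(4A/π) = 24.73 mm.
Elongation limit: A ≥ PL/(Eδ_allow) = 123000·2560/(108000·1.1) = 2651 mm² ⇒ d ≥ 58.09 mm.
The elongation limit governs.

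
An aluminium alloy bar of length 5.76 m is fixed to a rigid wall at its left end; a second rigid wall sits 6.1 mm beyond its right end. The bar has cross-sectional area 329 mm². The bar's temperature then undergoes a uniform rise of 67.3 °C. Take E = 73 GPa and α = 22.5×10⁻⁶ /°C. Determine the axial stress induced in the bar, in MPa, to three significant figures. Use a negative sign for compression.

Free thermal expansion αLΔT = 22.5e-6 · 5760 · 67.3 = 8.722 mm.
The walls engage after the gap closes; constrained expansion = 8.722 − 6.1 = 2.622 mm.
The walls impose strain ε = −(2.622)/5760 = -4.5522e-04; σ = Eε = 73000 · -4.5522e-04 = -33.23 MPa.

-33.2 MPa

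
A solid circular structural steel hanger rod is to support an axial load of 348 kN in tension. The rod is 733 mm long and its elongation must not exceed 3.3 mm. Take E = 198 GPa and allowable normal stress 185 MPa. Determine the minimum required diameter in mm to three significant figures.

48.9 mm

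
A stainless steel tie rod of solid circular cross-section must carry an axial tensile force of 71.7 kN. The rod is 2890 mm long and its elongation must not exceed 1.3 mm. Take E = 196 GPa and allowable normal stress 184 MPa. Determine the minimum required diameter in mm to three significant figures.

32.2 mm

Required area A ≥ P/σ_allow = 71700/184 = 389.7 mm².
For a solid circular section, d ≥ √(4A/π) = 22.27 mm.
Elongation limit: A ≥ PL/(Eδ_allow) = 71700·2890/(196000·1.3) = 813.2 mm² ⇒ d ≥ 32.18 mm.
The elongation limit governs.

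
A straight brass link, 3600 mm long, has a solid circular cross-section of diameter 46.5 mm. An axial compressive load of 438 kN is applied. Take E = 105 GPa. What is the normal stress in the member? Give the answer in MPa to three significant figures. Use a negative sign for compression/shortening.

-258 MPa

A = 1698 mm².
σ = N/A = -438000/1698 = -257.9 MPa.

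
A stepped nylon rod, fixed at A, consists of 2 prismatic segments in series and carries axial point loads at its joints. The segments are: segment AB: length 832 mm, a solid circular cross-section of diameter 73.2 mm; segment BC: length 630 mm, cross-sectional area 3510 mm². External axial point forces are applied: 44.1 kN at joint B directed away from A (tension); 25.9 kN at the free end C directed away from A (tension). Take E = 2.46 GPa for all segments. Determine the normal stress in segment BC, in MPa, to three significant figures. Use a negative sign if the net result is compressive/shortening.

Internal axial forces (sectioning from the free end, tension +): N_BC = 25.9 kN, N_AB = 70 kN.
σ_BC = N_BC/A_BC = 25900/3510 = 7.379 MPa.

7.38 MPa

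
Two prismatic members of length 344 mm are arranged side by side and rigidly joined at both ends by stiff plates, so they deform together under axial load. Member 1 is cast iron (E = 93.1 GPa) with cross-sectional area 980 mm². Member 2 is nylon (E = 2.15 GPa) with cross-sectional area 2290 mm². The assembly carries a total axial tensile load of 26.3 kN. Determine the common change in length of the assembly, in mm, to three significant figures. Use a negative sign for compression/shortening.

0.0941 mm

Equal strain + equilibrium ⇒ each member carries load in proportion to AE: A₁E₁ = 91240000 N, A₂E₂ = 4924000 N, ΣAE = 96160000 N.
δ = PL/ΣAE = 26300·344/96160000 = 0.09408 mm.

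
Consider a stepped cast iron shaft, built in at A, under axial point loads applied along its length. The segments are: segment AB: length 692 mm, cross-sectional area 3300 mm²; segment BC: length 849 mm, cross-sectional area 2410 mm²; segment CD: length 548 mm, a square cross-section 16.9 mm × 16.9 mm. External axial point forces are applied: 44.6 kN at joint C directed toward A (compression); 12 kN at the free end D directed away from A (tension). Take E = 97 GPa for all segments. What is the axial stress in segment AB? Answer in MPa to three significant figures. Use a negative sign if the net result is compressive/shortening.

-9.88 MPa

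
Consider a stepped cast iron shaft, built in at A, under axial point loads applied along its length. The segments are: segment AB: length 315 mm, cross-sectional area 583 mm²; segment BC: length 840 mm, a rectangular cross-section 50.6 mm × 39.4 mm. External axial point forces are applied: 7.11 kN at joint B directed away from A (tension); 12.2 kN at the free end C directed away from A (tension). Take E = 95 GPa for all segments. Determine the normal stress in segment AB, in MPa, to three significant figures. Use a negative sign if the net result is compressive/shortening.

Internal axial forces (sectioning from the free end, tension +): N_BC = 12.2 kN, N_AB = 19.31 kN.
σ_AB = N_AB/A_AB = 19310/583 = 33.12 MPa.

33.1 MPa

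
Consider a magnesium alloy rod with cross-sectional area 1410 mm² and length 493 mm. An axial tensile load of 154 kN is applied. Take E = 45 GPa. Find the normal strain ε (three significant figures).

0.00243

σ = N/A = 109.2 MPa; ε = σ/E = 109.2/45000 = 2.427e-03.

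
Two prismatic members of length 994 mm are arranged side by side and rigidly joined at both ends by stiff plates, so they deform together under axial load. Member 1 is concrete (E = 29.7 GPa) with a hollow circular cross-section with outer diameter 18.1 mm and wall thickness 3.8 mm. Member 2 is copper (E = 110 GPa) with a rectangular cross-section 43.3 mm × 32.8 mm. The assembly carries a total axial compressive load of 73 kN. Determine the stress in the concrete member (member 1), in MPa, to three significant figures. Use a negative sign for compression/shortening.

-13.4 MPa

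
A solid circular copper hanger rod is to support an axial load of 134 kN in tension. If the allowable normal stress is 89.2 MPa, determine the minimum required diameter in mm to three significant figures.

43.7 mm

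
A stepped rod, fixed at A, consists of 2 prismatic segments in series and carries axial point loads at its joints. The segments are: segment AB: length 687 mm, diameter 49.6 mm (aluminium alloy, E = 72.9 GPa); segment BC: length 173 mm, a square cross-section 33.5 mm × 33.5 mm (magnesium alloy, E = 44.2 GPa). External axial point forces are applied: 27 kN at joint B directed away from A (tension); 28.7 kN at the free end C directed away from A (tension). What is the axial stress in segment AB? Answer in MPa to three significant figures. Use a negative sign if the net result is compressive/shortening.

Internal axial forces (sectioning from the free end, tension +): N_BC = 28.7 kN, N_AB = 55.7 kN.
A_AB = 1932 mm².
σ_AB = N_AB/A_AB = 55700/1932 = 28.83 MPa.

28.8 MPa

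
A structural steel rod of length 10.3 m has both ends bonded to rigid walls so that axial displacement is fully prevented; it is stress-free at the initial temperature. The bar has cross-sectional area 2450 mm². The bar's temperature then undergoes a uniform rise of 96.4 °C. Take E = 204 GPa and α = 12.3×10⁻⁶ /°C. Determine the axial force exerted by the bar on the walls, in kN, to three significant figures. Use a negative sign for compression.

-593 kN

Free thermal expansion αLΔT = 12.3e-6 · 10300 · 96.4 = 12.21 mm.
The walls impose strain ε = −(12.21)/10300 = -1.1857e-03; σ = Eε = 204000 · -1.1857e-03 = -241.9 MPa.
Wall reaction R = σ·A = -241.9·2450 = -592600 N = -592.6 kN.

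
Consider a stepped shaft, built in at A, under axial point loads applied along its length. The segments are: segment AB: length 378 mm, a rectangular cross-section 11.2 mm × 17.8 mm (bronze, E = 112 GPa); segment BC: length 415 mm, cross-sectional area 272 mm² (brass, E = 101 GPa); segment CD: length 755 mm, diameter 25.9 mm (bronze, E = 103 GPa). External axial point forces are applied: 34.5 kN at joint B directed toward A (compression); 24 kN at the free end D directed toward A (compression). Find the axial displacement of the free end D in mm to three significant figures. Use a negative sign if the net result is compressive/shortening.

Internal axial forces (sectioning from the free end, tension +): N_CD = -24 kN, N_BC = -24 kN, N_AB = -58.5 kN.
A_AB = 199.4 mm².
A_CD = 526.9 mm².
δ_AB = -58500·378/(199.4·112000) = -0.9904 mm
δ_BC = -24000·415/(272·101000) = -0.3626 mm
δ_CD = -24000·755/(526.9·103000) = -0.3339 mm
δ = Σδ_i = -1.687 mm.

-1.69 mm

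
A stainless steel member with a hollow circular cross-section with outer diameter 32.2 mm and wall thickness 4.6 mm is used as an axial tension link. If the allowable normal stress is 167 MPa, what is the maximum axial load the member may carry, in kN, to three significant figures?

66.6 kN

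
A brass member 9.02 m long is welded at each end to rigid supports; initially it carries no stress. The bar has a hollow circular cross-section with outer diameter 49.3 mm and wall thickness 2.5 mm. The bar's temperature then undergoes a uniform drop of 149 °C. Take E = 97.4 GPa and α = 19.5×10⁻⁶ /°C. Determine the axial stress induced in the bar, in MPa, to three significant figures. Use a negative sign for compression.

283 MPa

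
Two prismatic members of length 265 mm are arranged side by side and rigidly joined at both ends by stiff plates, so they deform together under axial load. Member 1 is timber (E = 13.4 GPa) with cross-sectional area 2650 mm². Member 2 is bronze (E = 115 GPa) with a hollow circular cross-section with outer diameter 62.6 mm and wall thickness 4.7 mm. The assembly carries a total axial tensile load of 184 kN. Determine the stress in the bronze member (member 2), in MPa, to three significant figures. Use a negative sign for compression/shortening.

158 MPa

A_2 = 854.9 mm².
Equal strain + equilibrium ⇒ each member carries load in proportion to AE: A₁E₁ = 35510000 N, A₂E₂ = 98320000 N, ΣAE = 133800000 N.
σ₂ = P·E₂/ΣAE = 184000·115000/133800000 = 158.1 MPa.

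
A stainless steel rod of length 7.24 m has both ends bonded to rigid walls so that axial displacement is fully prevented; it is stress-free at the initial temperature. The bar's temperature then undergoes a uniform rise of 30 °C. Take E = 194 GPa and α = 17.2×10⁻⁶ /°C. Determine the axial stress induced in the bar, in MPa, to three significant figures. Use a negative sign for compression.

Free thermal expansion αLΔT = 17.2e-6 · 7240 · 30 = 3.736 mm.
The walls impose strain ε = −(3.736)/7240 = -5.1600e-04; σ = Eε = 194000 · -5.1600e-04 = -100.1 MPa.

-100 MPa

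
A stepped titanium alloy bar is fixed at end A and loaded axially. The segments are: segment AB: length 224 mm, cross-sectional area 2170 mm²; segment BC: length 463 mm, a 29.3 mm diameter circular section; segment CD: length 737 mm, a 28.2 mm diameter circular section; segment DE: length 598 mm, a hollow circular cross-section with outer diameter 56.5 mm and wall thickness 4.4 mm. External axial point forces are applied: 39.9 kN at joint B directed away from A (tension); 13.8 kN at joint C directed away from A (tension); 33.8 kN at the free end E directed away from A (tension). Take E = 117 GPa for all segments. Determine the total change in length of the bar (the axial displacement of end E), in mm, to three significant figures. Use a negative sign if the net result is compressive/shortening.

0.937 mm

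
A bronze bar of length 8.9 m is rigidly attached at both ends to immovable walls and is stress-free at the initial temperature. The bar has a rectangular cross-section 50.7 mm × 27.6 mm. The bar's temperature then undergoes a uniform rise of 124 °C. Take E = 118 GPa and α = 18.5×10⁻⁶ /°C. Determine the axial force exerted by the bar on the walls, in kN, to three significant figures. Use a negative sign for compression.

-379 kN

Free thermal expansion αLΔT = 18.5e-6 · 8900 · 124 = 20.42 mm.
The walls impose strain ε = −(20.42)/8900 = -2.2940e-03; σ = Eε = 118000 · -2.2940e-03 = -270.7 MPa.
Wall reaction R = σ·A = -270.7·1399 = -378800 N = -378.8 kN.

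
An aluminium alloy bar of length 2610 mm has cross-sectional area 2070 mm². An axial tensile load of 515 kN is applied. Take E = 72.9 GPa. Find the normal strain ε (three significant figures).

σ = N/A = 248.8 MPa; ε = σ/E = 248.8/72900 = 3.413e-03.

0.00341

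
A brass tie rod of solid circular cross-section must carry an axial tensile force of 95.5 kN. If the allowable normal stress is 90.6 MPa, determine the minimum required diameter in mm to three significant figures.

36.6 mm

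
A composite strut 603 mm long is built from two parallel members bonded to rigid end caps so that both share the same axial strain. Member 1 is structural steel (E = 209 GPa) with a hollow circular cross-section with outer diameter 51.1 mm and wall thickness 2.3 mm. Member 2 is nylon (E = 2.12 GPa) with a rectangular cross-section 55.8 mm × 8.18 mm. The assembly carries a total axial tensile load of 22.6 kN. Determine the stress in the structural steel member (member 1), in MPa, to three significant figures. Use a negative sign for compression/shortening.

63.3 MPa

A_1 = 352.6 mm².
A_2 = 456.4 mm².
Equal strain + equilibrium ⇒ each member carries load in proportion to AE: A₁E₁ = 73700000 N, A₂E₂ = 967700 N, ΣAE = 74660000 N.
σ₁ = P·E₁/ΣAE = 22600·209000/74660000 = 63.26 MPa.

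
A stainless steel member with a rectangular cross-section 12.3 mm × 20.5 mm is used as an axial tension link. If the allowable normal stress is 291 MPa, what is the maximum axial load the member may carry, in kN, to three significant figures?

73.4 kN

A = 252.2 mm².
P_max = σ_allow · A = 291 · 252.2 = 73380 N = 73.38 kN.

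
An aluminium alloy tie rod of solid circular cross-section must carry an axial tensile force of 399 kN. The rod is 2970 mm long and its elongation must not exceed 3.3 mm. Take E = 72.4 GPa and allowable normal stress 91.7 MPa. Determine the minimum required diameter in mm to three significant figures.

79.5 mm

Required area A ≥ P/σ_allow = 399000/91.7 = 4351 mm².
For a solid circular section, d ≥ √(4A/π) = 74.43 mm.
Elongation limit: A ≥ PL/(Eδ_allow) = 399000·2970/(72400·3.3) = 4960 mm² ⇒ d ≥ 79.47 mm.
The elongation limit governs.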